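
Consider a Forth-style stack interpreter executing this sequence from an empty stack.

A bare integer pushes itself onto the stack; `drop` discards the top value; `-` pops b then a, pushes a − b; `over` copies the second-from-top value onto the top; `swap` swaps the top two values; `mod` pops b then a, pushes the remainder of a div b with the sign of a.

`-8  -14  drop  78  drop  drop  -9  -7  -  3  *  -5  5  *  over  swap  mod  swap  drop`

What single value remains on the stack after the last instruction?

-8   -> [-8]
-14  -> [-8, -14]
drop -> [-8]
78   -> [-8, 78]
drop -> [-8]
drop -> []
-9   -> [-9]
-7   -> [-9, -7]
-    -> [-2]
3    -> [-2, 3]
*    -> [-6]
-5   -> [-6, -5]
5    -> [-6, -5, 5]
*    -> [-6, -25]
over -> [-6, -25, -6]
swap -> [-6, -6, -25]
mod  -> [-6, -6]
swap -> [-6, -6]
drop -> [-6]

-6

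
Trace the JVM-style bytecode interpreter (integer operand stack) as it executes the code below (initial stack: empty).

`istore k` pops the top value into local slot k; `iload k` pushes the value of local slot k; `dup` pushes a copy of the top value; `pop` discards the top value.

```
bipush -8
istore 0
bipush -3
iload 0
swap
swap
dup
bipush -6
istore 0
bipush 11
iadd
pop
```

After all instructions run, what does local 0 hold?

-6

bipush -8 : [-8]
istore 0  : []
bipush -3 : [-3]
iload 0   : [-3, -8]
swap      : [-8, -3]
swap      : [-3, -8]
dup       : [-3, -8, -8]
bipush -6 : [-3, -8, -8, -6]
istore 0  : [-3, -8, -8]
bipush 11 : [-3, -8, -8, 11]
iadd      : [-3, -8, 3]
pop       : [-3, -8]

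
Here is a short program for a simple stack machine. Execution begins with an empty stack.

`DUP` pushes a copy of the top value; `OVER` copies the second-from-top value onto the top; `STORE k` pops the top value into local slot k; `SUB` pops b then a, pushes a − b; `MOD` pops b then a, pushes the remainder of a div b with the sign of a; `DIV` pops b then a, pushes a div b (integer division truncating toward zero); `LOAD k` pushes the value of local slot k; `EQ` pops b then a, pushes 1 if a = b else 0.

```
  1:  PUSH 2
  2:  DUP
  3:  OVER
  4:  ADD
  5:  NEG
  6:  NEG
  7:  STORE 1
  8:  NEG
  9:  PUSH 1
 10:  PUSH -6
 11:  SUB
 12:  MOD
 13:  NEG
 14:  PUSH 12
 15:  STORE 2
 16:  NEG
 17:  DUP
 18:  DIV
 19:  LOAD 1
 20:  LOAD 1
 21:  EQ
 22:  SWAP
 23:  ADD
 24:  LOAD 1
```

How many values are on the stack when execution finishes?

PUSH 2  -> [2]
DUP     -> [2, 2]
OVER    -> [2, 2, 2]
ADD     -> [2, 4]
NEG     -> [2, -4]
NEG     -> [2, 4]
STORE 1 -> [2]
NEG     -> [-2]
PUSH 1  -> [-2, 1]
PUSH -6 -> [-2, 1, -6]
SUB     -> [-2, 7]
MOD     -> [-2]
NEG     -> [2]
PUSH 12 -> [2, 12]
STORE 2 -> [2]
NEG     -> [-2]
DUP     -> [-2, -2]
DIV     -> [1]
LOAD 1  -> [1, 4]
LOAD 1  -> [1, 4, 4]
EQ      -> [1, 1]
SWAP    -> [1, 1]
ADD     -> [2]
LOAD 1  -> [2, 4]

2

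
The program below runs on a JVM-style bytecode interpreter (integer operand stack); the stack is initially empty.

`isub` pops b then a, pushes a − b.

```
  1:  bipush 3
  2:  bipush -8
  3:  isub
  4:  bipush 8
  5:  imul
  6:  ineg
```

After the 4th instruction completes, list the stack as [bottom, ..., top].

[11, 8]

bipush 3  → 3
bipush -8 → 3 -8
isub      → 11
bipush 8  → 11 8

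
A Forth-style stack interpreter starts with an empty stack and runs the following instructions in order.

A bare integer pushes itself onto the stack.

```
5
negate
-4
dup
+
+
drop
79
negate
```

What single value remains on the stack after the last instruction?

-79

5      : 5
negate : -5
-4     : -5 -4
dup    : -5 -4 -4
+      : -5 -8
+      : -13
drop   : (empty)
79     : 79
negate : -79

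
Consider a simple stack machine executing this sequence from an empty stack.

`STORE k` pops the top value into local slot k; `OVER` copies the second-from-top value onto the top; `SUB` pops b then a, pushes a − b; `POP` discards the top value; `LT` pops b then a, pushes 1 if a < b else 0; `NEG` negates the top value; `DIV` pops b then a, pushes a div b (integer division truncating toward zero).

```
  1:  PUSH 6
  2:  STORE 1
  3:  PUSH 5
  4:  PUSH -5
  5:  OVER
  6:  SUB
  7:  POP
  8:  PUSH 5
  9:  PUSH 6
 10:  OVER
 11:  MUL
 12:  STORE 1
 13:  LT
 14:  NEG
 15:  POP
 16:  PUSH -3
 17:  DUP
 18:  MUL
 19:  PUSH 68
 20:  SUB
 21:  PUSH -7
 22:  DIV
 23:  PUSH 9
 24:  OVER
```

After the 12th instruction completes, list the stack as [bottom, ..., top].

PUSH 6  → 6
STORE 1 → (empty)
PUSH 5  → 5
PUSH -5 → 5 -5
OVER    → 5 -5 5
SUB     → 5 -10
POP     → 5
PUSH 5  → 5 5
PUSH 6  → 5 5 6
OVER    → 5 5 6 5
MUL     → 5 5 30
STORE 1 → 5 5

[5, 5]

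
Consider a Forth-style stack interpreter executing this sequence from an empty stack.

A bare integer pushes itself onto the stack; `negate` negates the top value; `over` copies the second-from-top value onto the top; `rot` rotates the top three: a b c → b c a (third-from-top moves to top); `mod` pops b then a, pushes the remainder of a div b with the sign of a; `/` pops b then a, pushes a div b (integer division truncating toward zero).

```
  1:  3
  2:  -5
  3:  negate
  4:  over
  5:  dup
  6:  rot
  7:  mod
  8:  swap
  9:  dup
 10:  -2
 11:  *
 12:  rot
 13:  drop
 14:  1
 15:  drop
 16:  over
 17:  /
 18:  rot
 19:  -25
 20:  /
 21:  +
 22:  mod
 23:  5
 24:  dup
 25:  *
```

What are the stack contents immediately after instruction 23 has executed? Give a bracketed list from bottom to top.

3      -> [3]
-5     -> [3, -5]
negate -> [3, 5]
over   -> [3, 5, 3]
dup    -> [3, 5, 3, 3]
rot    -> [3, 3, 3, 5]
mod    -> [3, 3, 3]
swap   -> [3, 3, 3]
dup    -> [3, 3, 3, 3]
-2     -> [3, 3, 3, 3, -2]
*      -> [3, 3, 3, -6]
rot    -> [3, 3, -6, 3]
drop   -> [3, 3, -6]
1      -> [3, 3, -6, 1]
drop   -> [3, 3, -6]
over   -> [3, 3, -6, 3]
/      -> [3, 3, -2]
rot    -> [3, -2, 3]
-25    -> [3, -2, 3, -25]
/      -> [3, -2, 0]
+      -> [3, -2]
mod    -> [1]
5      -> [1, 5]

[1, 5]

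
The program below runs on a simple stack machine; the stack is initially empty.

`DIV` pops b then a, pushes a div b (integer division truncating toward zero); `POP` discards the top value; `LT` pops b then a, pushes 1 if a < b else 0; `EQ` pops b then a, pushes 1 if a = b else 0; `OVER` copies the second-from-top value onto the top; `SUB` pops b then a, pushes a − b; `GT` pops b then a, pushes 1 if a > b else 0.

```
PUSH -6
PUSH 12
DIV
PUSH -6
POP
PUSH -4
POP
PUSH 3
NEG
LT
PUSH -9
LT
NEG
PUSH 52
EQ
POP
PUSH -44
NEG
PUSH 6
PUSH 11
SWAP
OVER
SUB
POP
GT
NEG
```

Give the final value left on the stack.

PUSH -6  → -6
PUSH 12  → -6 12
DIV      → 0
PUSH -6  → 0 -6
POP      → 0
PUSH -4  → 0 -4
POP      → 0
PUSH 3   → 0 3
NEG      → 0 -3
LT       → 0
PUSH -9  → 0 -9
LT       → 0
NEG      → 0
PUSH 52  → 0 52
EQ       → 0
POP      → (empty)
PUSH -44 → -44
NEG      → 44
PUSH 6   → 44 6
PUSH 11  → 44 6 11
SWAP     → 44 11 6
OVER     → 44 11 6 11
SUB      → 44 11 -5
POP      → 44 11
GT       → 1
NEG      → -1

-1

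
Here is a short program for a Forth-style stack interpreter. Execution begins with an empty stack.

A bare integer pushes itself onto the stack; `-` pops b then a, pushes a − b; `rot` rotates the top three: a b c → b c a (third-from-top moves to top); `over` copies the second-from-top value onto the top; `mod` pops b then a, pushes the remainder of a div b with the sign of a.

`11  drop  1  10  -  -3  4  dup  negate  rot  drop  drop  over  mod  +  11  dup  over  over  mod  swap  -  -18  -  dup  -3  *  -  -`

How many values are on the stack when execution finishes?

11      11
drop    (empty)
1       1
10      1 10
-       -9
-3      -9 -3
4       -9 -3 4
dup     -9 -3 4 4
negate  -9 -3 4 -4
rot     -9 4 -4 -3
drop    -9 4 -4
drop    -9 4
over    -9 4 -9
mod     -9 4
+       -5
11      -5 11
dup     -5 11 11
over    -5 11 11 11
over    -5 11 11 11 11
mod     -5 11 11 0
swap    -5 11 0 11
-       -5 11 -11
-18     -5 11 -11 -18
-       -5 11 7
dup     -5 11 7 7
-3      -5 11 7 7 -3
*       -5 11 7 -21
-       -5 11 28
-       -5 -17

2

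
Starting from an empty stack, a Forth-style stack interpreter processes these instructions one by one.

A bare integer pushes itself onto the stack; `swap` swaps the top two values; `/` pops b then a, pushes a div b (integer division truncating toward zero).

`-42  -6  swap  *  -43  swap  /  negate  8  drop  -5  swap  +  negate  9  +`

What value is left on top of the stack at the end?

-42    : [-42]
-6     : [-42, -6]
swap   : [-6, -42]
*      : [252]
-43    : [252, -43]
swap   : [-43, 252]
/      : [0]
negate : [0]
8      : [0, 8]
drop   : [0]
-5     : [0, -5]
swap   : [-5, 0]
+      : [-5]
negate : [5]
9      : [5, 9]
+      : [14]

14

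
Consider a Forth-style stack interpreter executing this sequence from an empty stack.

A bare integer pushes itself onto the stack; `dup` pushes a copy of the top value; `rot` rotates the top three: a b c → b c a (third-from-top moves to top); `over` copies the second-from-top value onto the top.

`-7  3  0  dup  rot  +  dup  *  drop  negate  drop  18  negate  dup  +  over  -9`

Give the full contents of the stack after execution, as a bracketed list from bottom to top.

[-7, -36, -7, -9]

-7      -7
3       -7 3
0       -7 3 0
dup     -7 3 0 0
rot     -7 0 0 3
+       -7 0 3
dup     -7 0 3 3
*       -7 0 9
drop    -7 0
negate  -7 0
drop    -7
18      -7 18
negate  -7 -18
dup     -7 -18 -18
+       -7 -36
over    -7 -36 -7
-9      -7 -36 -7 -9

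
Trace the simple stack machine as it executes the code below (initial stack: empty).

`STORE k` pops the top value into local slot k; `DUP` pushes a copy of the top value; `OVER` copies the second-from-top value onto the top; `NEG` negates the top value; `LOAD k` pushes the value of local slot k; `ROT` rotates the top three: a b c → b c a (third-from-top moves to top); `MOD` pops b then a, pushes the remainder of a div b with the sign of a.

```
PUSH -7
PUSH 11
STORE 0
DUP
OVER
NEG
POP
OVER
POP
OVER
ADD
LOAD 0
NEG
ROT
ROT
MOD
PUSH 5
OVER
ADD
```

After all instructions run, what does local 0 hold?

11

PUSH -7 -> -7
PUSH 11 -> -7 11
STORE 0 -> -7
DUP     -> -7 -7
OVER    -> -7 -7 -7
NEG     -> -7 -7 7
POP     -> -7 -7
OVER    -> -7 -7 -7
POP     -> -7 -7
OVER    -> -7 -7 -7
ADD     -> -7 -14
LOAD 0  -> -7 -14 11
NEG     -> -7 -14 -11
ROT     -> -14 -11 -7
ROT     -> -11 -7 -14
MOD     -> -11 -7
PUSH 5  -> -11 -7 5
OVER    -> -11 -7 5 -7
ADD     -> -11 -7 -2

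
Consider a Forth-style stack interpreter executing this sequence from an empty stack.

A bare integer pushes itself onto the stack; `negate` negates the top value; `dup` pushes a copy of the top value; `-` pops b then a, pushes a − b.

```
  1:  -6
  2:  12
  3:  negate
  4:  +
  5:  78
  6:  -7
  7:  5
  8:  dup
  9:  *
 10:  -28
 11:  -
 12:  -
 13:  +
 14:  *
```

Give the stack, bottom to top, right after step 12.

[-18, 78, -60]

-6     → -6
12     → -6 12
negate → -6 -12
+      → -18
78     → -18 78
-7     → -18 78 -7
5      → -18 78 -7 5
dup    → -18 78 -7 5 5
*      → -18 78 -7 25
-28    → -18 78 -7 25 -28
-      → -18 78 -7 53
-      → -18 78 -60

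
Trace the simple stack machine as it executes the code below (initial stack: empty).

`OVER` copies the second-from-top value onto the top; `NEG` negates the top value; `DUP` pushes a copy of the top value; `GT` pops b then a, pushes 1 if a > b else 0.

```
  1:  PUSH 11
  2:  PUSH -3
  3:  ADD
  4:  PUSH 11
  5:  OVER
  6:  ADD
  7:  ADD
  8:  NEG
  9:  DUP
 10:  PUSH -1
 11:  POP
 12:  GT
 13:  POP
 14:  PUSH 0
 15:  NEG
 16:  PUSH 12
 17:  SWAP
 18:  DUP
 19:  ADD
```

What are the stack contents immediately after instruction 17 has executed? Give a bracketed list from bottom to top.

[12, 0]

PUSH 11  11
PUSH -3  11 -3
ADD      8
PUSH 11  8 11
OVER     8 11 8
ADD      8 19
ADD      27
NEG      -27
DUP      -27 -27
PUSH -1  -27 -27 -1
POP      -27 -27
GT       0
POP      (empty)
PUSH 0   0
NEG      0
PUSH 12  0 12
SWAP     12 0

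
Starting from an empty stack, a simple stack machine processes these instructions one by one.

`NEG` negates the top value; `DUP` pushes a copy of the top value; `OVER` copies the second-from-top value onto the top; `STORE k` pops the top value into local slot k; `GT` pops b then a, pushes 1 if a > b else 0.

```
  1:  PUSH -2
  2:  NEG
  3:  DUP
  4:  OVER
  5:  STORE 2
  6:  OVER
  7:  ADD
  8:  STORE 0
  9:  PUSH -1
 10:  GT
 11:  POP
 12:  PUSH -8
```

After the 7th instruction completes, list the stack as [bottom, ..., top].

[2, 4]

PUSH -2  -2
NEG      2
DUP      2 2
OVER     2 2 2
STORE 2  2 2
OVER     2 2 2
ADD      2 4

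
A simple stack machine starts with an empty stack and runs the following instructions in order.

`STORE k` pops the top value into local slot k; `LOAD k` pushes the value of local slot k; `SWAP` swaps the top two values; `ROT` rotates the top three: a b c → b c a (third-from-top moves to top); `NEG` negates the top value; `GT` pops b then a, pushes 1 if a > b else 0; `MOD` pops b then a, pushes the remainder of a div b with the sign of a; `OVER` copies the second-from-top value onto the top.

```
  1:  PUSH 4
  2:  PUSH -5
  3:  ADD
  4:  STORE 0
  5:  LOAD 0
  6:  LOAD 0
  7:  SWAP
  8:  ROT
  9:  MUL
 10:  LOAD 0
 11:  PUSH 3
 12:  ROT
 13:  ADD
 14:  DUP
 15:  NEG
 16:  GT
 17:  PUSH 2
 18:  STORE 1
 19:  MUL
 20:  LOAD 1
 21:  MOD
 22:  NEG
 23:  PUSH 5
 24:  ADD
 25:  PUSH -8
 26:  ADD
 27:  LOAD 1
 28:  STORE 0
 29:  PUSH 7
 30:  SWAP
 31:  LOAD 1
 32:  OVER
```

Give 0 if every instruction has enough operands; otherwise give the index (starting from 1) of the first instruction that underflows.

8

PUSH 4  -> 4
PUSH -5 -> 4 -5
ADD     -> -1
STORE 0 -> (empty)
LOAD 0  -> -1
LOAD 0  -> -1 -1
SWAP    -> -1 -1
ROT  — needs 3 operands, stack has 2 → underflow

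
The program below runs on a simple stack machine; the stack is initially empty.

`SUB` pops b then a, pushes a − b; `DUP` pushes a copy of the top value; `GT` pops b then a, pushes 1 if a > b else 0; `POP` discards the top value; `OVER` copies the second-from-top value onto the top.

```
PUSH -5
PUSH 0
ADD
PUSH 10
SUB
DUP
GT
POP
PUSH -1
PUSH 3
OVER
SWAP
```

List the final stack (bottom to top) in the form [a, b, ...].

[-1, -1, 3]

PUSH -5 → -5
PUSH 0  → -5 0
ADD     → -5
PUSH 10 → -5 10
SUB     → -15
DUP     → -15 -15
GT      → 0
POP     → (empty)
PUSH -1 → -1
PUSH 3  → -1 3
OVER    → -1 3 -1
SWAP    → -1 -1 3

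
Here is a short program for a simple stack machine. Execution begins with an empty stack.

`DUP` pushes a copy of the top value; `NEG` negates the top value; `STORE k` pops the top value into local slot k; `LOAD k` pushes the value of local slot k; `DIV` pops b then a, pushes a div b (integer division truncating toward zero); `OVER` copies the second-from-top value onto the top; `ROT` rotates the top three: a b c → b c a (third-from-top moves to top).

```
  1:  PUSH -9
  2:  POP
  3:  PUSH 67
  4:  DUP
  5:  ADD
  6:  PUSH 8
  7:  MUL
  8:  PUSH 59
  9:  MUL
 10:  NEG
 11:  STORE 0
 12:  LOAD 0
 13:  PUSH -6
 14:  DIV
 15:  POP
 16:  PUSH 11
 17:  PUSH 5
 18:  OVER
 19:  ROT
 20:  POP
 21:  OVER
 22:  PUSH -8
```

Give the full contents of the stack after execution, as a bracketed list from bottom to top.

PUSH -9  -9
POP      (empty)
PUSH 67  67
DUP      67 67
ADD      134
PUSH 8   134 8
MUL      1072
PUSH 59  1072 59
MUL      63248
NEG      -63248
STORE 0  (empty)
LOAD 0   -63248
PUSH -6  -63248 -6
DIV      10541
POP      (empty)
PUSH 11  11
PUSH 5   11 5
OVER     11 5 11
ROT      5 11 11
POP      5 11
OVER     5 11 5
PUSH -8  5 11 5 -8

[5, 11, 5, -8]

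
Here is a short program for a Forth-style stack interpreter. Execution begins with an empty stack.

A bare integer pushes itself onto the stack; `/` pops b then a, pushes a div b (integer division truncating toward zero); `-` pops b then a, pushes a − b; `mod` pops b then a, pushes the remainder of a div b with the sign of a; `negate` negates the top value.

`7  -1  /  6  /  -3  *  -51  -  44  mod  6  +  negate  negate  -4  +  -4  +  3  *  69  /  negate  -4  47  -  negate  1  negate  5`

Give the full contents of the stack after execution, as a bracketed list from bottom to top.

[0, 51, -1, 5]

7      : [7]
-1     : [7, -1]
/      : [-7]
6      : [-7, 6]
/      : [-1]
-3     : [-1, -3]
*      : [3]
-51    : [3, -51]
-      : [54]
44     : [54, 44]
mod    : [10]
6      : [10, 6]
+      : [16]
negate : [-16]
negate : [16]
-4     : [16, -4]
+      : [12]
-4     : [12, -4]
+      : [8]
3      : [8, 3]
*      : [24]
69     : [24, 69]
/      : [0]
negate : [0]
-4     : [0, -4]
47     : [0, -4, 47]
-      : [0, -51]
negate : [0, 51]
1      : [0, 51, 1]
negate : [0, 51, -1]
5      : [0, 51, -1, 5]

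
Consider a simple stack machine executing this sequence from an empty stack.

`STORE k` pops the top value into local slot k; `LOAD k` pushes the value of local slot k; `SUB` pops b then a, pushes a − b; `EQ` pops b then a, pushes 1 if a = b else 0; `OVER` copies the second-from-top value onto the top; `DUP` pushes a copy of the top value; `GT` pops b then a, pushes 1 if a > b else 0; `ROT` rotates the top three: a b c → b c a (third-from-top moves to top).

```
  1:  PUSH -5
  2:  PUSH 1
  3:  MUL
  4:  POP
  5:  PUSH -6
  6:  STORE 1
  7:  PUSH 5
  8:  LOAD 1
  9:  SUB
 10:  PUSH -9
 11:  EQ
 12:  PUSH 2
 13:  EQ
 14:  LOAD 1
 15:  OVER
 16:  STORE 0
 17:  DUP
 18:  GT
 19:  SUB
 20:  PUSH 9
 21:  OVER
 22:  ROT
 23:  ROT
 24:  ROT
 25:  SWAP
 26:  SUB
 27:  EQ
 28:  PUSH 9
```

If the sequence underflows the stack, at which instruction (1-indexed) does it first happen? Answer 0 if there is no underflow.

0

PUSH -5 : [-5]
PUSH 1  : [-5, 1]
MUL     : [-5]
POP     : []
PUSH -6 : [-6]
STORE 1 : []
PUSH 5  : [5]
LOAD 1  : [5, -6]
SUB     : [11]
PUSH -9 : [11, -9]
EQ      : [0]
PUSH 2  : [0, 2]
EQ      : [0]
LOAD 1  : [0, -6]
OVER    : [0, -6, 0]
STORE 0 : [0, -6]
DUP     : [0, -6, -6]
GT      : [0, 0]
SUB     : [0]
PUSH 9  : [0, 9]
OVER    : [0, 9, 0]
ROT     : [9, 0, 0]
ROT     : [0, 0, 9]
ROT     : [0, 9, 0]
SWAP    : [0, 0, 9]
SUB     : [0, -9]
EQ      : [0]
PUSH 9  : [0, 9]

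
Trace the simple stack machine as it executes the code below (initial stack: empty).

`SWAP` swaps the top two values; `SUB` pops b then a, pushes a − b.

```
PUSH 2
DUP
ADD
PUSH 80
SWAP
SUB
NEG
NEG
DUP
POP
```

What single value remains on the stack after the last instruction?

PUSH 2  -> [2]
DUP     -> [2, 2]
ADD     -> [4]
PUSH 80 -> [4, 80]
SWAP    -> [80, 4]
SUB     -> [76]
NEG     -> [-76]
NEG     -> [76]
DUP     -> [76, 76]
POP     -> [76]

76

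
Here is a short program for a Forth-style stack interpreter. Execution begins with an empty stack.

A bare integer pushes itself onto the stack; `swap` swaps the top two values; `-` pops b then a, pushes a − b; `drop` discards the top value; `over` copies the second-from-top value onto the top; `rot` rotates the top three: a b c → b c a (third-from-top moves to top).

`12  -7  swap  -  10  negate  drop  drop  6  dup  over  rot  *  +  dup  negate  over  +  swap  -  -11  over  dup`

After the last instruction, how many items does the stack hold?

4

12     → 12
-7     → 12 -7
swap   → -7 12
-      → -19
10     → -19 10
negate → -19 -10
drop   → -19
drop   → (empty)
6      → 6
dup    → 6 6
over   → 6 6 6
rot    → 6 6 6
*      → 6 36
+      → 42
dup    → 42 42
negate → 42 -42
over   → 42 -42 42
+      → 42 0
swap   → 0 42
-      → -42
-11    → -42 -11
over   → -42 -11 -42
dup    → -42 -11 -42 -42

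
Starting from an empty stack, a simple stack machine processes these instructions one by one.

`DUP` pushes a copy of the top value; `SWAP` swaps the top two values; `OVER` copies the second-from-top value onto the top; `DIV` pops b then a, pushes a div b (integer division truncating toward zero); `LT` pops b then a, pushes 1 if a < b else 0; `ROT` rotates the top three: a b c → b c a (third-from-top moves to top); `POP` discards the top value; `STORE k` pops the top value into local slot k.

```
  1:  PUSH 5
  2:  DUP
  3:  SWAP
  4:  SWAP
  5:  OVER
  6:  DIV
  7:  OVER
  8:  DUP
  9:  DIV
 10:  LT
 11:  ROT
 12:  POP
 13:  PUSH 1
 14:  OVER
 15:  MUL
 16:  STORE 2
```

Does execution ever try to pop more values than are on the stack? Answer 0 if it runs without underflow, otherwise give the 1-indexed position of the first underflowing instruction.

11

PUSH 5 -> 5
DUP    -> 5 5
SWAP   -> 5 5
SWAP   -> 5 5
OVER   -> 5 5 5
DIV    -> 5 1
OVER   -> 5 1 5
DUP    -> 5 1 5 5
DIV    -> 5 1 1
LT     -> 5 0
ROT  — needs 3 operands, stack has 2 → underflow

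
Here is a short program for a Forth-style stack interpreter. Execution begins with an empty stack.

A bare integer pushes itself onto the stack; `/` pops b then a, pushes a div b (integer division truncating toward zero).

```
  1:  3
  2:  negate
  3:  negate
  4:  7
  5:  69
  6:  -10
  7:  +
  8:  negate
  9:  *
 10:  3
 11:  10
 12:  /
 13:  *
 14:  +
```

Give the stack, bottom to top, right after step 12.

3      → 3
negate → -3
negate → 3
7      → 3 7
69     → 3 7 69
-10    → 3 7 69 -10
+      → 3 7 59
negate → 3 7 -59
*      → 3 -413
3      → 3 -413 3
10     → 3 -413 3 10
/      → 3 -413 0

[3, -413, 0]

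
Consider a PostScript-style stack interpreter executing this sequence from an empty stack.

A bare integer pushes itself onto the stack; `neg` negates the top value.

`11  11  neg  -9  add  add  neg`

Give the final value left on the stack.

9

11   11
11   11 11
neg  11 -11
-9   11 -11 -9
add  11 -20
add  -9
neg  9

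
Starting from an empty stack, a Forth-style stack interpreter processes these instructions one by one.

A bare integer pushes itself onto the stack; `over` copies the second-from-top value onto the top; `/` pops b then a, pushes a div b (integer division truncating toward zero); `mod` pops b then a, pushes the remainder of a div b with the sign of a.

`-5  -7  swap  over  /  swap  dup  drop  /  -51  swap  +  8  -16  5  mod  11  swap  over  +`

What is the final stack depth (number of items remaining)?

4

-5   -> -5
-7   -> -5 -7
swap -> -7 -5
over -> -7 -5 -7
/    -> -7 0
swap -> 0 -7
dup  -> 0 -7 -7
drop -> 0 -7
/    -> 0
-51  -> 0 -51
swap -> -51 0
+    -> -51
8    -> -51 8
-16  -> -51 8 -16
5    -> -51 8 -16 5
mod  -> -51 8 -1
11   -> -51 8 -1 11
swap -> -51 8 11 -1
over -> -51 8 11 -1 11
+    -> -51 8 11 10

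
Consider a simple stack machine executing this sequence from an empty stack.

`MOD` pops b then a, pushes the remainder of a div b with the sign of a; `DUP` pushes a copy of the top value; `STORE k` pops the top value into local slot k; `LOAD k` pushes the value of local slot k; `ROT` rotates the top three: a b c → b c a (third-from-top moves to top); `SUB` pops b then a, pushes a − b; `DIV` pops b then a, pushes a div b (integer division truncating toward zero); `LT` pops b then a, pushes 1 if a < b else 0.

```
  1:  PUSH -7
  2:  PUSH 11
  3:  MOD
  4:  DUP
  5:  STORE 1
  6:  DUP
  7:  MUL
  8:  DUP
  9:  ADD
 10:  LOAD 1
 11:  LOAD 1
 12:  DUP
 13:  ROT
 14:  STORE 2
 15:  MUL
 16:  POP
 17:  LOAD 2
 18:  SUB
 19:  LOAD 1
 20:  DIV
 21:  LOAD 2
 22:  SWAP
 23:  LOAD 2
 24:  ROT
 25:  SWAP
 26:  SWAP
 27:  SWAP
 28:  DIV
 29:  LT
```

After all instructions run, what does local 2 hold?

-7

PUSH -7  [-7]
PUSH 11  [-7, 11]
MOD      [-7]
DUP      [-7, -7]
STORE 1  [-7]
DUP      [-7, -7]
MUL      [49]
DUP      [49, 49]
ADD      [98]
LOAD 1   [98, -7]
LOAD 1   [98, -7, -7]
DUP      [98, -7, -7, -7]
ROT      [98, -7, -7, -7]
STORE 2  [98, -7, -7]
MUL      [98, 49]
POP      [98]
LOAD 2   [98, -7]
SUB      [105]
LOAD 1   [105, -7]
DIV      [-15]
LOAD 2   [-15, -7]
SWAP     [-7, -15]
LOAD 2   [-7, -15, -7]
ROT      [-15, -7, -7]
SWAP     [-15, -7, -7]
SWAP     [-15, -7, -7]
SWAP     [-15, -7, -7]
DIV      [-15, 1]
LT       [1]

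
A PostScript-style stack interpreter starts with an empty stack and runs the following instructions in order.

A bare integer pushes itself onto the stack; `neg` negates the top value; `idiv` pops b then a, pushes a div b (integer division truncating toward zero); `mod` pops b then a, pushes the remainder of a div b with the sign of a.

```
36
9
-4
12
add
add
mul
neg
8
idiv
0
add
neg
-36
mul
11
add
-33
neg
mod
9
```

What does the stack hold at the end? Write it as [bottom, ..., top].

[-19, 9]

36   : 36
9    : 36 9
-4   : 36 9 -4
12   : 36 9 -4 12
add  : 36 9 8
add  : 36 17
mul  : 612
neg  : -612
8    : -612 8
idiv : -76
0    : -76 0
add  : -76
neg  : 76
-36  : 76 -36
mul  : -2736
11   : -2736 11
add  : -2725
-33  : -2725 -33
neg  : -2725 33
mod  : -19
9    : -19 9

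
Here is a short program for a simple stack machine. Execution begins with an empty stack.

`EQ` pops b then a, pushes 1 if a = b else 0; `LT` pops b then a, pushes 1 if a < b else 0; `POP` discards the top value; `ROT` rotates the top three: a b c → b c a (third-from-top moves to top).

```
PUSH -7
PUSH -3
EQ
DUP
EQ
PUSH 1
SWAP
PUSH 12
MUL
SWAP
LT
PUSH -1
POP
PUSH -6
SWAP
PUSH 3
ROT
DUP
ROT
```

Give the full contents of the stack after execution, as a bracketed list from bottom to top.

[0, -6, -6, 3]

PUSH -7 → [-7]
PUSH -3 → [-7, -3]
EQ      → [0]
DUP     → [0, 0]
EQ      → [1]
PUSH 1  → [1, 1]
SWAP    → [1, 1]
PUSH 12 → [1, 1, 12]
MUL     → [1, 12]
SWAP    → [12, 1]
LT      → [0]
PUSH -1 → [0, -1]
POP     → [0]
PUSH -6 → [0, -6]
SWAP    → [-6, 0]
PUSH 3  → [-6, 0, 3]
ROT     → [0, 3, -6]
DUP     → [0, 3, -6, -6]
ROT     → [0, -6, -6, 3]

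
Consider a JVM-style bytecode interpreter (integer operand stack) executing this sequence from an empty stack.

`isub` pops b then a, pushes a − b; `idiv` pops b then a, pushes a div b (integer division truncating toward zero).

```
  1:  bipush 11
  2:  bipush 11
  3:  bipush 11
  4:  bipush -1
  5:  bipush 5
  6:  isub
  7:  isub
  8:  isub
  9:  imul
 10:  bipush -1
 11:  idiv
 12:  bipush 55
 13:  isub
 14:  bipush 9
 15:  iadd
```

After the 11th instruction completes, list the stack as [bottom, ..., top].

bipush 11 : [11]
bipush 11 : [11, 11]
bipush 11 : [11, 11, 11]
bipush -1 : [11, 11, 11, -1]
bipush 5  : [11, 11, 11, -1, 5]
isub      : [11, 11, 11, -6]
isub      : [11, 11, 17]
isub      : [11, -6]
imul      : [-66]
bipush -1 : [-66, -1]
idiv      : [66]

[66]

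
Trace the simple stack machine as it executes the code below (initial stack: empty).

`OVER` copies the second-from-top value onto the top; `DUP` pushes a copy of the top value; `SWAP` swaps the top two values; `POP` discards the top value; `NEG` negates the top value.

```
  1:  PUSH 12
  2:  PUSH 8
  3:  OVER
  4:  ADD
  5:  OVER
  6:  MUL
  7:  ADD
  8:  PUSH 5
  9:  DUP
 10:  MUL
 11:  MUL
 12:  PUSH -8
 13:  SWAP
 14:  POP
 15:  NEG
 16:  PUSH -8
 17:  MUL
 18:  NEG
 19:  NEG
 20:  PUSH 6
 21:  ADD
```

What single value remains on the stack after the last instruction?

-58

PUSH 12 : 12
PUSH 8  : 12 8
OVER    : 12 8 12
ADD     : 12 20
OVER    : 12 20 12
MUL     : 12 240
ADD     : 252
PUSH 5  : 252 5
DUP     : 252 5 5
MUL     : 252 25
MUL     : 6300
PUSH -8 : 6300 -8
SWAP    : -8 6300
POP     : -8
NEG     : 8
PUSH -8 : 8 -8
MUL     : -64
NEG     : 64
NEG     : -64
PUSH 6  : -64 6
ADD     : -58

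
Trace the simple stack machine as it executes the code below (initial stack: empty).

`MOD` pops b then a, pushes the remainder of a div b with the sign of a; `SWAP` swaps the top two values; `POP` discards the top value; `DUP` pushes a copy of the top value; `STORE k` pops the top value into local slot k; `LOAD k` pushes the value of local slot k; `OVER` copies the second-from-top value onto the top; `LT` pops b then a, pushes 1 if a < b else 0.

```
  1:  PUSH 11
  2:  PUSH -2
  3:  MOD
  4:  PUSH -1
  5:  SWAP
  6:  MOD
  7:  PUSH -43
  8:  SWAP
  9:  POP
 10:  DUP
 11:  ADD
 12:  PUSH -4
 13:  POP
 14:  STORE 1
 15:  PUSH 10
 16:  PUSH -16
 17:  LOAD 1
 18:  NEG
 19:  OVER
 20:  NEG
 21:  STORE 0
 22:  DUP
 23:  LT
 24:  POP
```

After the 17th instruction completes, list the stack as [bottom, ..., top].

PUSH 11  → 11
PUSH -2  → 11 -2
MOD      → 1
PUSH -1  → 1 -1
SWAP     → -1 1
MOD      → 0
PUSH -43 → 0 -43
SWAP     → -43 0
POP      → -43
DUP      → -43 -43
ADD      → -86
PUSH -4  → -86 -4
POP      → -86
STORE 1  → (empty)
PUSH 10  → 10
PUSH -16 → 10 -16
LOAD 1   → 10 -16 -86

[10, -16, -86]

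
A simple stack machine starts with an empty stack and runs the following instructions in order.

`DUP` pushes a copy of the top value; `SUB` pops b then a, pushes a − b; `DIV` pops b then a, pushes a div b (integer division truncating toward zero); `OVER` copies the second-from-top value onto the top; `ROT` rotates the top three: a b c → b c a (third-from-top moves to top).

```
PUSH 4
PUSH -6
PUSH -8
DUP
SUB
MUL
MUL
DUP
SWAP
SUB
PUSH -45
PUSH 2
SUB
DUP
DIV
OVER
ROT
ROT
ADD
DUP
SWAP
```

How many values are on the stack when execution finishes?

PUSH 4   : 4
PUSH -6  : 4 -6
PUSH -8  : 4 -6 -8
DUP      : 4 -6 -8 -8
SUB      : 4 -6 0
MUL      : 4 0
MUL      : 0
DUP      : 0 0
SWAP     : 0 0
SUB      : 0
PUSH -45 : 0 -45
PUSH 2   : 0 -45 2
SUB      : 0 -47
DUP      : 0 -47 -47
DIV      : 0 1
OVER     : 0 1 0
ROT      : 1 0 0
ROT      : 0 0 1
ADD      : 0 1
DUP      : 0 1 1
SWAP     : 0 1 1

3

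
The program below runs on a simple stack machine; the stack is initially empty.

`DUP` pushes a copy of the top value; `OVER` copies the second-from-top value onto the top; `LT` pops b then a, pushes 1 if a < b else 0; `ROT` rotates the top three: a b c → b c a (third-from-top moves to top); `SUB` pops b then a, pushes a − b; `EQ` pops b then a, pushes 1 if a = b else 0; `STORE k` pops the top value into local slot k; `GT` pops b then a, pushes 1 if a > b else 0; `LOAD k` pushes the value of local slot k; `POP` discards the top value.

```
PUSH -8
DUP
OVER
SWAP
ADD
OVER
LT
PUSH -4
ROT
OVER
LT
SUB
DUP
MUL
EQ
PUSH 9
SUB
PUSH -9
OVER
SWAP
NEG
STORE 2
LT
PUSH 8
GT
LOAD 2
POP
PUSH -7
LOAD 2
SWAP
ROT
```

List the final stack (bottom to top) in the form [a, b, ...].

PUSH -8 -> [-8]
DUP     -> [-8, -8]
OVER    -> [-8, -8, -8]
SWAP    -> [-8, -8, -8]
ADD     -> [-8, -16]
OVER    -> [-8, -16, -8]
LT      -> [-8, 1]
PUSH -4 -> [-8, 1, -4]
ROT     -> [1, -4, -8]
OVER    -> [1, -4, -8, -4]
LT      -> [1, -4, 1]
SUB     -> [1, -5]
DUP     -> [1, -5, -5]
MUL     -> [1, 25]
EQ      -> [0]
PUSH 9  -> [0, 9]
SUB     -> [-9]
PUSH -9 -> [-9, -9]
OVER    -> [-9, -9, -9]
SWAP    -> [-9, -9, -9]
NEG     -> [-9, -9, 9]
STORE 2 -> [-9, -9]
LT      -> [0]
PUSH 8  -> [0, 8]
GT      -> [0]
LOAD 2  -> [0, 9]
POP     -> [0]
PUSH -7 -> [0, -7]
LOAD 2  -> [0, -7, 9]
SWAP    -> [0, 9, -7]
ROT     -> [9, -7, 0]

[9, -7, 0]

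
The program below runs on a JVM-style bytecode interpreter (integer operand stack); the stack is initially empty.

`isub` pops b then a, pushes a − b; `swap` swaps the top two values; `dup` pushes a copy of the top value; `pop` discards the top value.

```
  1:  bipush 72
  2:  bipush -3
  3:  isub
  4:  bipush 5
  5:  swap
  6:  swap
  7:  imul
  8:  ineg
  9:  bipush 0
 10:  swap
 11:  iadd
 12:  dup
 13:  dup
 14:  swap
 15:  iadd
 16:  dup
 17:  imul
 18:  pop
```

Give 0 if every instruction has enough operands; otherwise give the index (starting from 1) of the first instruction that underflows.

0

bipush 72 → [72]
bipush -3 → [72, -3]
isub      → [75]
bipush 5  → [75, 5]
swap      → [5, 75]
swap      → [75, 5]
imul      → [375]
ineg      → [-375]
bipush 0  → [-375, 0]
swap      → [0, -375]
iadd      → [-375]
dup       → [-375, -375]
dup       → [-375, -375, -375]
swap      → [-375, -375, -375]
iadd      → [-375, -750]
dup       → [-375, -750, -750]
imul      → [-375, 562500]
pop       → [-375]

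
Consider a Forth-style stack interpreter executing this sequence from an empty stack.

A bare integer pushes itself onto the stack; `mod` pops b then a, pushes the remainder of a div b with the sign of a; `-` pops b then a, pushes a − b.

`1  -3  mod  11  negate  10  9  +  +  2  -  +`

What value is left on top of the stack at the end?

7

1       [1]
-3      [1, -3]
mod     [1]
11      [1, 11]
negate  [1, -11]
10      [1, -11, 10]
9       [1, -11, 10, 9]
+       [1, -11, 19]
+       [1, 8]
2       [1, 8, 2]
-       [1, 6]
+       [7]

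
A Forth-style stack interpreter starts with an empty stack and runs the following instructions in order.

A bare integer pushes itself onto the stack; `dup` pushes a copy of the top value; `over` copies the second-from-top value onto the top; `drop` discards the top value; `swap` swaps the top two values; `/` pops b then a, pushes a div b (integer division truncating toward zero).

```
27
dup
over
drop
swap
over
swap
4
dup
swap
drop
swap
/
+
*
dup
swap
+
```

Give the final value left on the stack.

27   → [27]
dup  → [27, 27]
over → [27, 27, 27]
drop → [27, 27]
swap → [27, 27]
over → [27, 27, 27]
swap → [27, 27, 27]
4    → [27, 27, 27, 4]
dup  → [27, 27, 27, 4, 4]
swap → [27, 27, 27, 4, 4]
drop → [27, 27, 27, 4]
swap → [27, 27, 4, 27]
/    → [27, 27, 0]
+    → [27, 27]
*    → [729]
dup  → [729, 729]
swap → [729, 729]
+    → [1458]

1458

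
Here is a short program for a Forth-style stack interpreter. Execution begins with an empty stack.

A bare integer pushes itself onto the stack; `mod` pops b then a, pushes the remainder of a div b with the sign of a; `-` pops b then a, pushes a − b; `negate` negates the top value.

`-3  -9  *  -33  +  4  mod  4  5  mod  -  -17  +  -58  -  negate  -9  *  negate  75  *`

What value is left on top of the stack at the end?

-3      -3
-9      -3 -9
*       27
-33     27 -33
+       -6
4       -6 4
mod     -2
4       -2 4
5       -2 4 5
mod     -2 4
-       -6
-17     -6 -17
+       -23
-58     -23 -58
-       35
negate  -35
-9      -35 -9
*       315
negate  -315
75      -315 75
*       -23625

-23625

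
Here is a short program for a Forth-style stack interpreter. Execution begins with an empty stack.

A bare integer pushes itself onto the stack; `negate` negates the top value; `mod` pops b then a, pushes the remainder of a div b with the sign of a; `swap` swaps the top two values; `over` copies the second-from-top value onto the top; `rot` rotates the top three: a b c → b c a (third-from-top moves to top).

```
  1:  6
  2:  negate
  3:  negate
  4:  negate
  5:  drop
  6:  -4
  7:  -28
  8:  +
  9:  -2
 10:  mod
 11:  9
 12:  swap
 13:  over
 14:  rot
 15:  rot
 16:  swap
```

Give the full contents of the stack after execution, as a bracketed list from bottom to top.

6      -> 6
negate -> -6
negate -> 6
negate -> -6
drop   -> (empty)
-4     -> -4
-28    -> -4 -28
+      -> -32
-2     -> -32 -2
mod    -> 0
9      -> 0 9
swap   -> 9 0
over   -> 9 0 9
rot    -> 0 9 9
rot    -> 9 9 0
swap   -> 9 0 9

[9, 0, 9]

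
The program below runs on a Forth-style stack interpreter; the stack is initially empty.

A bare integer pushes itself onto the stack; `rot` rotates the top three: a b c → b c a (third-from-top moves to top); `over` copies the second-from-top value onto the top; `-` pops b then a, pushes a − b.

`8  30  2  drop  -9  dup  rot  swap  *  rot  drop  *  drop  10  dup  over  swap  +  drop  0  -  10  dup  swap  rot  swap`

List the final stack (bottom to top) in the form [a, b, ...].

8    → [8]
30   → [8, 30]
2    → [8, 30, 2]
drop → [8, 30]
-9   → [8, 30, -9]
dup  → [8, 30, -9, -9]
rot  → [8, -9, -9, 30]
swap → [8, -9, 30, -9]
*    → [8, -9, -270]
rot  → [-9, -270, 8]
drop → [-9, -270]
*    → [2430]
drop → []
10   → [10]
dup  → [10, 10]
over → [10, 10, 10]
swap → [10, 10, 10]
+    → [10, 20]
drop → [10]
0    → [10, 0]
-    → [10]
10   → [10, 10]
dup  → [10, 10, 10]
swap → [10, 10, 10]
rot  → [10, 10, 10]
swap → [10, 10, 10]

[10, 10, 10]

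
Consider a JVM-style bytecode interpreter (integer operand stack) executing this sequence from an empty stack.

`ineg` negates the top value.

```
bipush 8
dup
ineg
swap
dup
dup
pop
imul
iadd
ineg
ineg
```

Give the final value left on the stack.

56

bipush 8  [8]
dup       [8, 8]
ineg      [8, -8]
swap      [-8, 8]
dup       [-8, 8, 8]
dup       [-8, 8, 8, 8]
pop       [-8, 8, 8]
imul      [-8, 64]
iadd      [56]
ineg      [-56]
ineg      [56]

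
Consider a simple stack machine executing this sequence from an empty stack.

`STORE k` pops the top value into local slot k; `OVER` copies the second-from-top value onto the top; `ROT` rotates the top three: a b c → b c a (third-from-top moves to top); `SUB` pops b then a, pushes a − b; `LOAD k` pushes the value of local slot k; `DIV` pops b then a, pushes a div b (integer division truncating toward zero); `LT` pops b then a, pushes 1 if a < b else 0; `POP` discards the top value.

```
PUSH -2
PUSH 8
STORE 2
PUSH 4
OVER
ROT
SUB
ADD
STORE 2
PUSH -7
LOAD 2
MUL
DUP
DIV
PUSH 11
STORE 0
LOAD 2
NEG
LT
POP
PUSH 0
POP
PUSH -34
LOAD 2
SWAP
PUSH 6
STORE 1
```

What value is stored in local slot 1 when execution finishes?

6

PUSH -2  → [-2]
PUSH 8   → [-2, 8]
STORE 2  → [-2]
PUSH 4   → [-2, 4]
OVER     → [-2, 4, -2]
ROT      → [4, -2, -2]
SUB      → [4, 0]
ADD      → [4]
STORE 2  → []
PUSH -7  → [-7]
LOAD 2   → [-7, 4]
MUL      → [-28]
DUP      → [-28, -28]
DIV      → [1]
PUSH 11  → [1, 11]
STORE 0  → [1]
LOAD 2   → [1, 4]
NEG      → [1, -4]
LT       → [0]
POP      → []
PUSH 0   → [0]
POP      → []
PUSH -34 → [-34]
LOAD 2   → [-34, 4]
SWAP     → [4, -34]
PUSH 6   → [4, -34, 6]
STORE 1  → [4, -34]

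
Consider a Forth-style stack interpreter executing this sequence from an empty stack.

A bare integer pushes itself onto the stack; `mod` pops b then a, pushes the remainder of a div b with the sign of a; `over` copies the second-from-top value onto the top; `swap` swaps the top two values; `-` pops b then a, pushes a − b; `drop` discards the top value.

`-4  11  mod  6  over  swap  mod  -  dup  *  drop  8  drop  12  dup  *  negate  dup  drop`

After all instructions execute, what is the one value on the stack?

-144

-4     → [-4]
11     → [-4, 11]
mod    → [-4]
6      → [-4, 6]
over   → [-4, 6, -4]
swap   → [-4, -4, 6]
mod    → [-4, -4]
-      → [0]
dup    → [0, 0]
*      → [0]
drop   → []
8      → [8]
drop   → []
12     → [12]
dup    → [12, 12]
*      → [144]
negate → [-144]
dup    → [-144, -144]
drop   → [-144]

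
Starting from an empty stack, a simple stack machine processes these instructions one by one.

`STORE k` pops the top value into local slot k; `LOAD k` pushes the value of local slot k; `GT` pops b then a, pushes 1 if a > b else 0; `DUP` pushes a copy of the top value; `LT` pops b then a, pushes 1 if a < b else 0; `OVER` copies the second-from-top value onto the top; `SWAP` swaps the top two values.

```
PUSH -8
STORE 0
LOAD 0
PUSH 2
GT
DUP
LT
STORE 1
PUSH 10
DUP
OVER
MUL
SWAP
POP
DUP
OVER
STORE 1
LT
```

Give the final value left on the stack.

PUSH -8 : -8
STORE 0 : (empty)
LOAD 0  : -8
PUSH 2  : -8 2
GT      : 0
DUP     : 0 0
LT      : 0
STORE 1 : (empty)
PUSH 10 : 10
DUP     : 10 10
OVER    : 10 10 10
MUL     : 10 100
SWAP    : 100 10
POP     : 100
DUP     : 100 100
OVER    : 100 100 100
STORE 1 : 100 100
LT      : 0

0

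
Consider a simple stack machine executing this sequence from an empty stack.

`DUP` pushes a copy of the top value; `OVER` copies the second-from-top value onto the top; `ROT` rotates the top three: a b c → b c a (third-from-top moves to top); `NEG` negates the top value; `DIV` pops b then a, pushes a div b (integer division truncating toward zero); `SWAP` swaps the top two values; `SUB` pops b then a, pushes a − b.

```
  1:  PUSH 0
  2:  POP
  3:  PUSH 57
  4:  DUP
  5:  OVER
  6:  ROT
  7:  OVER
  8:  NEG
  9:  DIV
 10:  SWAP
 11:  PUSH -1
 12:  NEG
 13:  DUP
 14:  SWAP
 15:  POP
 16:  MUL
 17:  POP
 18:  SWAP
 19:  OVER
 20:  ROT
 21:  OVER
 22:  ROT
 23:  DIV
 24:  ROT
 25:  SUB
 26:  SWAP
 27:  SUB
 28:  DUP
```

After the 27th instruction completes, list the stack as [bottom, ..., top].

[-55]

PUSH 0  -> 0
POP     -> (empty)
PUSH 57 -> 57
DUP     -> 57 57
OVER    -> 57 57 57
ROT     -> 57 57 57
OVER    -> 57 57 57 57
NEG     -> 57 57 57 -57
DIV     -> 57 57 -1
SWAP    -> 57 -1 57
PUSH -1 -> 57 -1 57 -1
NEG     -> 57 -1 57 1
DUP     -> 57 -1 57 1 1
SWAP    -> 57 -1 57 1 1
POP     -> 57 -1 57 1
MUL     -> 57 -1 57
POP     -> 57 -1
SWAP    -> -1 57
OVER    -> -1 57 -1
ROT     -> 57 -1 -1
OVER    -> 57 -1 -1 -1
ROT     -> 57 -1 -1 -1
DIV     -> 57 -1 1
ROT     -> -1 1 57
SUB     -> -1 -56
SWAP    -> -56 -1
SUB     -> -55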